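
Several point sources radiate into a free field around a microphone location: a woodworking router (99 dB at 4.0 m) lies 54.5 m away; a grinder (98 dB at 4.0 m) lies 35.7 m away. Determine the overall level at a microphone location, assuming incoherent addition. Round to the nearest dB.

First find each source's level at the receiver (point-source: −20·log₁₀(r/r_ref)), then combine on an intensity basis.
woodworking router: 99 − 20·log₁₀(54.5/4.0) = 99 − 22.69 = 76.31 dB.
grinder: 98 − 20·log₁₀(35.7/4.0) = 98 − 19.01 = 78.99 dB.
Σ 10^(L/10) = 1.220e+08 → L_total = 10·log₁₀(1.220e+08) = 80.86 dB.

81 dB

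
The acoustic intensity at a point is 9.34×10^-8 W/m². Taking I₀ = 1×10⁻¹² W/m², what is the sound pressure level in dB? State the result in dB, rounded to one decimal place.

Dividing by I₀ shifts the exponent by 12: I/I₀ = 9.34×10^4.
L = 10·(0.9703 + 4) = 49.70 dB.

49.7 dB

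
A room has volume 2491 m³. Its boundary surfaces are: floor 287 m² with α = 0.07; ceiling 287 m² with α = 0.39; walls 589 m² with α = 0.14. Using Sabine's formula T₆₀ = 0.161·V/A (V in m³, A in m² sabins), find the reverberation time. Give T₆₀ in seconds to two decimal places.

1.87 s

Total absorption A = 287·0.07 + 287·0.39 + 589·0.14 = 214.48 m² sabins.
T₆₀ = 0.161 × 2491 / 214.48 = 1.870 s.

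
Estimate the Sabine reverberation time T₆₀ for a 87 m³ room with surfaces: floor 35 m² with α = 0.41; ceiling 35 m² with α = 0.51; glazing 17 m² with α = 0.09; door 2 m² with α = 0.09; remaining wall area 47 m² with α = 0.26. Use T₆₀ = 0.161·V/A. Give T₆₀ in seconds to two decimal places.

Total absorption A = 35·0.41 + 35·0.51 + 17·0.09 + 2·0.09 + 47·0.26 = 46.13 m² sabins.
T₆₀ = 0.161 × 87 / 46.13 = 0.304 s.

0.30 s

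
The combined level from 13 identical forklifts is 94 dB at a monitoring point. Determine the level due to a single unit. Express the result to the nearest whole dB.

83 dB

Dividing the total intensity by 13 lowers the level by 10·log₁₀ 13 = 11.139 dB: L₁ = 94 − 11.139.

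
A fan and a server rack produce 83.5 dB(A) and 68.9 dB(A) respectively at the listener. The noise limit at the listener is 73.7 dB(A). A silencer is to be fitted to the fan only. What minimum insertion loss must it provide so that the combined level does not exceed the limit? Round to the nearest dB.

Fixed contribution from the other source: Σ 10^(L/10) = 10^(68.9/10) = 7.762e+06 (68.90 dB(A)).
To meet 73.7 dB(A) overall, the treated fan may contribute at most 10^(73.7/10) − 7.762e+06 = 1.568e+07, i.e. 71.95 dB(A).
So the fan must be reduced from 83.5 to 71.95 dB(A): IL = 11.55 dB.

12 dB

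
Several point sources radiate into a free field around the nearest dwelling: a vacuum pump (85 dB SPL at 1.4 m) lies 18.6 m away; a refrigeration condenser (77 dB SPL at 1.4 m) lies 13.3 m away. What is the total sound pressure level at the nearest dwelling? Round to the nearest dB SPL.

64 dB SPL

Apply inverse-square spreading to bring every level to the receiver, then sum 10^(L/10).
vacuum pump: 85 − 20·log₁₀(18.6/1.4) = 85 − 22.47 = 62.53 dB SPL.
refrigeration condenser: 77 − 20·log₁₀(13.3/1.4) = 77 − 19.55 = 57.45 dB SPL.
Σ 10^(L/10) = 2.347e+06 → L_total = 10·log₁₀(2.347e+06) = 63.70 dB SPL.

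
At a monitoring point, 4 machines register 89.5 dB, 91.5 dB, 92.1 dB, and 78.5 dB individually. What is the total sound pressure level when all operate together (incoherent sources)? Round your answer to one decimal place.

Incoherent sources combine by intensity addition: L_total = 10·log₁₀(Σ 10^(L_i/10)).
Σ 10^(L/10) = 10^(89.5/10) + 10^(91.5/10) + 10^(92.1/10) + 10^(78.5/10) = 3.996e+09.
L_total = 10·log₁₀(3.996e+09) = 96.02 dB.

96.0 dB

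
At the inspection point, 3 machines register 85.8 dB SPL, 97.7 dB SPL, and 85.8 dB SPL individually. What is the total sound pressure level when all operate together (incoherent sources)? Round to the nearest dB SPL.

Incoherent sources combine by intensity addition: L_total = 10·log₁₀(Σ 10^(L_i/10)).
Σ 10^(L/10) = 10^(85.8/10) + 10^(97.7/10) + 10^(85.8/10) = 6.649e+09.
L_total = 10·log₁₀(6.649e+09) = 98.23 dB SPL.

98 dB SPL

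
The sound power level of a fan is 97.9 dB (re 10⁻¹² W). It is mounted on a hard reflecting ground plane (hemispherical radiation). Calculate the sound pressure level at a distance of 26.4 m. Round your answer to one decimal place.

Free-field hemispherical radiation: L_p = L_w − 10·log₁₀(2π·r²), r = 26.4 m.
2π·r² = 4379 m², 10·log₁₀ of that is 36.414 dB.
L_p = 97.9 − 36.414 = 61.49 dB.

61.5 dB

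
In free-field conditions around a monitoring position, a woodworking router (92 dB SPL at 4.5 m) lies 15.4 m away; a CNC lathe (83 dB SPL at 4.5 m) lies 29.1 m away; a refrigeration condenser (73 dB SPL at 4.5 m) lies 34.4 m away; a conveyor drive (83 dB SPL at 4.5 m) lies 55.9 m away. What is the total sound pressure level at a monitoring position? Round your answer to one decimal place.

Apply inverse-square spreading to bring every level to the receiver, then sum 10^(L/10).
woodworking router: 92 − 20·log₁₀(15.4/4.5) = 92 − 10.69 = 81.31 dB SPL.
CNC lathe: 83 − 20·log₁₀(29.1/4.5) = 83 − 16.21 = 66.79 dB SPL.
refrigeration condenser: 73 − 20·log₁₀(34.4/4.5) = 73 − 17.67 = 55.33 dB SPL.
conveyor drive: 83 − 20·log₁₀(55.9/4.5) = 83 − 21.88 = 61.12 dB SPL.
Σ 10^(L/10) = 1.417e+08 → L_total = 10·log₁₀(1.417e+08) = 81.51 dB SPL.

81.5 dB SPL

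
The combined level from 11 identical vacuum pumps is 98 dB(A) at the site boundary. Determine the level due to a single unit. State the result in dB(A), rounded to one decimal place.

87.6 dB(A)

Dividing the total intensity by 11 lowers the level by 10·log₁₀ 11 = 10.414 dB: L₁ = 98 − 10.414.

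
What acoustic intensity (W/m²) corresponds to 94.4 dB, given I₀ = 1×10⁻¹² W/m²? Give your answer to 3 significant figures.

0.00275 W/m²

I/I₀ = 10^(94.4/10) = 2.754e+09, so I = 2.754e+09 × 10⁻¹² W/m².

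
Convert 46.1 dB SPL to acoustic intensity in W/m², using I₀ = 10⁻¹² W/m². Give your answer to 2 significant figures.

4.1e-08 W/m²

L = 10·log₁₀(I/I₀) ⇒ I = I₀·10^(L/10) = 10⁻¹² × 10^4.61.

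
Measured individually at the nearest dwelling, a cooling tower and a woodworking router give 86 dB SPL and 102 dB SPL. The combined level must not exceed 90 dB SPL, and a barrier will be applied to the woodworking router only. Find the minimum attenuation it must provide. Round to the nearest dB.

14 dB

Everything except the woodworking router sums to 10^(86/10) = 3.981e+08 in linear terms, 86.00 dB SPL.
The limit corresponds to 10^(90/10) = 1.000e+09; subtracting the fixed part leaves 6.019e+08 for the woodworking router, i.e. 87.80 dB SPL.
Required insertion loss = 102 − 87.80 = 14.20 dB.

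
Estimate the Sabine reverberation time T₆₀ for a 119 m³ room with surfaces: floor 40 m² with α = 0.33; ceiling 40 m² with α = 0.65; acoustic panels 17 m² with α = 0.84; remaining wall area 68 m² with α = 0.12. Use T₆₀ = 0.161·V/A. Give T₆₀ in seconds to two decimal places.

A = Σ Sᵢαᵢ = 40·0.33 + 40·0.65 + 17·0.84 + 68·0.12 = 61.64 m².
T₆₀ = 0.161·V/A = 0.161·119/61.64 = 0.311 s.

0.31 s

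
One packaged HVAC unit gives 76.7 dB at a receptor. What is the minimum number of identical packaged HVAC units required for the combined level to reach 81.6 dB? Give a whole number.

Need L₁ + 10·log₁₀ N ≥ 81.6, i.e. log₁₀ N ≥ 0.49.
N ≥ 10^(4.9/10) = 3.090, so N = 4.

4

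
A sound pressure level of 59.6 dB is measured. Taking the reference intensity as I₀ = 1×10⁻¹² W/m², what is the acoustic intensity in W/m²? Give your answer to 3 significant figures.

L = 10·log₁₀(I/I₀) ⇒ I = I₀·10^(L/10) = 10⁻¹² × 10^5.96.

9.12e-07 W/m²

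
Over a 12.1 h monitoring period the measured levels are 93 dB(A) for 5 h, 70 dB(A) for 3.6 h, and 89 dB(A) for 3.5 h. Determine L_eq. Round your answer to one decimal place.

90.2 dB(A)

The energy average is taken in the linear domain: L_eq = 10·log₁₀[(Σ tᵢ·10^(Lᵢ/10))/T], T = 12.1 h.
Σ tᵢ·10^(Lᵢ/10) = 5·10^(93/10) + 3.6·10^(70/10) + 3.5·10^(89/10) = 1.279e+10.
L_eq = 10·log₁₀(1.279e+10/12.1) = 90.24 dB(A).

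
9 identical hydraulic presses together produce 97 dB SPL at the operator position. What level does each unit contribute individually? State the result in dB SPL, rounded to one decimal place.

9 equal contributions raise the level by 10·log₁₀ 9 = 9.542 dB, so each unit alone gives 97 − 9.542.

87.5 dB SPL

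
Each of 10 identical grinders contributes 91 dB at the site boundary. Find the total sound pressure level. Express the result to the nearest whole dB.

101 dB

With 10 equal, uncorrelated contributions the intensity is 10× that of one unit, giving a rise of 10·log₁₀ 10.
L_total = 91 + 10·log₁₀(10) = 91 + 10.000 = 101.00 dB.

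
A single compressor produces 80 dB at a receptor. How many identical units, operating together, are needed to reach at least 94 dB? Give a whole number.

26

Need L₁ + 10·log₁₀ N ≥ 94, i.e. log₁₀ N ≥ 1.40.
N ≥ 10^(14.0/10) = 25.119, so N = 26.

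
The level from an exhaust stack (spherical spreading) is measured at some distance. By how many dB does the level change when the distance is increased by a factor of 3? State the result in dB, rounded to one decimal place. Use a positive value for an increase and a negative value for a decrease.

With spherical spreading the level changes by −20·log₁₀(r₂/r₁).
ΔL = −20·log₁₀(3) = -9.54 dB.

-9.5 dB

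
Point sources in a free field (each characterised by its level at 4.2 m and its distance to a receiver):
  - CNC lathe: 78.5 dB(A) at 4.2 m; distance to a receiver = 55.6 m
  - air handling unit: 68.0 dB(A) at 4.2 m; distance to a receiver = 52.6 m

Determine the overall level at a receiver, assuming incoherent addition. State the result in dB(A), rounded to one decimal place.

56.5 dB(A)

First find each source's level at the receiver (point-source: −20·log₁₀(r/r_ref)), then combine on an intensity basis.
CNC lathe: 78.5 − 20·log₁₀(55.6/4.2) = 78.5 − 22.44 = 56.06 dB(A).
air handling unit: 68.0 − 20·log₁₀(52.6/4.2) = 68.0 − 21.95 = 46.05 dB(A).
Σ 10^(L/10) = 4.442e+05 → L_total = 10·log₁₀(4.442e+05) = 56.48 dB(A).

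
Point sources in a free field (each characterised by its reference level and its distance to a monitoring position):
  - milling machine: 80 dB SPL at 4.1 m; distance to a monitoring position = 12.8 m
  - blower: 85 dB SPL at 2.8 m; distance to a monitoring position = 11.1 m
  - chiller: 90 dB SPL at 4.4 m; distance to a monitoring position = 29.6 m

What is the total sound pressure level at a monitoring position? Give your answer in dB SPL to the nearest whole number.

77 dB SPL

Apply inverse-square spreading to bring every level to the receiver, then sum 10^(L/10).
milling machine: 80 − 20·log₁₀(12.8/4.1) = 80 − 9.89 = 70.11 dB SPL.
blower: 85 − 20·log₁₀(11.1/2.8) = 85 − 11.96 = 73.04 dB SPL.
chiller: 90 − 20·log₁₀(29.6/4.4) = 90 − 16.56 = 73.44 dB SPL.
Σ 10^(L/10) = 5.248e+07 → L_total = 10·log₁₀(5.248e+07) = 77.20 dB SPL.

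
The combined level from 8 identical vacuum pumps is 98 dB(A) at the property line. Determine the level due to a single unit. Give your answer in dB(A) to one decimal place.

8 equal contributions raise the level by 10·log₁₀ 8 = 9.031 dB, so each unit alone gives 98 − 9.031.

89.0 dB(A)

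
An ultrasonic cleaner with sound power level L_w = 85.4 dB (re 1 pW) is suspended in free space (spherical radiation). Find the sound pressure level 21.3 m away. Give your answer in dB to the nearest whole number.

The power spreads over a sphere of area 4π·r², so L_p = L_w − 10·log₁₀(4π·r²).
4π·r² = 5701 m², 10·log₁₀ of that is 37.560 dB.
L_p = 85.4 − 37.560 = 47.84 dB.

48 dB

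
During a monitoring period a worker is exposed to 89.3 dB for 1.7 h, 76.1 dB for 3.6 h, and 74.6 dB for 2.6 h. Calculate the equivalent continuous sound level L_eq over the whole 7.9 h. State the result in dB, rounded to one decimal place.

83.2 dB

Weight each interval's intensity by its duration and average over T = 7.9 h:
Σ tᵢ·10^(Lᵢ/10) = 1.7·10^(89.3/10) + 3.6·10^(76.1/10) + 2.6·10^(74.6/10) = 1.669e+09.
L_eq = 10·log₁₀(1.669e+09/7.9) = 83.25 dB.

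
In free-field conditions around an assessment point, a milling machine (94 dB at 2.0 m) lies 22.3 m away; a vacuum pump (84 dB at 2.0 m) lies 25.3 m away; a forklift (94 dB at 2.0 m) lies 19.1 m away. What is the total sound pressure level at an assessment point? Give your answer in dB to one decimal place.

76.9 dB

Propagate each source to the receiver with L = L_ref − 20·log₁₀(r/r_ref), then add intensities.
milling machine: 94 − 20·log₁₀(22.3/2.0) = 94 − 20.95 = 73.05 dB.
vacuum pump: 84 − 20·log₁₀(25.3/2.0) = 84 − 22.04 = 61.96 dB.
forklift: 94 − 20·log₁₀(19.1/2.0) = 94 − 19.60 = 74.40 dB.
Σ 10^(L/10) = 4.932e+07 → L_total = 10·log₁₀(4.932e+07) = 76.93 dB.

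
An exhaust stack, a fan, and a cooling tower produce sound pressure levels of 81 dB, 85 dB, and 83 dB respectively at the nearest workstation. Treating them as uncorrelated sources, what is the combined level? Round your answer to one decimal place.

Incoherent sources combine by intensity addition: L_total = 10·log₁₀(Σ 10^(L_i/10)).
Σ 10^(L/10) = 10^(81/10) + 10^(85/10) + 10^(83/10) = 6.416e+08.
L_total = 10·log₁₀(6.416e+08) = 88.07 dB.

88.1 dB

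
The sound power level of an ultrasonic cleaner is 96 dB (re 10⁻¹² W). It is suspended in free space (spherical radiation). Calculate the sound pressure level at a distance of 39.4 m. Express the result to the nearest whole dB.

L_p = L_w − 10·log₁₀(4π·r²) with r = 39.4 m.
4π·r² = 1.951e+04 m², 10·log₁₀ of that is 42.902 dB.
L_p = 96 − 42.902 = 53.10 dB.

53 dB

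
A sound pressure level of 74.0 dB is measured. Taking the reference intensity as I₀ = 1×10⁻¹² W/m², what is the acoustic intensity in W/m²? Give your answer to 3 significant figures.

I/I₀ = 10^(74.0/10) = 2.512e+07, so I = 2.512e+07 × 10⁻¹² W/m².

2.51e-05 W/m²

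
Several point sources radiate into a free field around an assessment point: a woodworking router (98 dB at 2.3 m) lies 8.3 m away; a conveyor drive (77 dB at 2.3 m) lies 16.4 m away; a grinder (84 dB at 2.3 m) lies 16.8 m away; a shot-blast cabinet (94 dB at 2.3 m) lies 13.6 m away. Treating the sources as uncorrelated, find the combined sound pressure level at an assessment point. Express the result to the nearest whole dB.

87 dB

First find each source's level at the receiver (point-source: −20·log₁₀(r/r_ref)), then combine on an intensity basis.
woodworking router: 98 − 20·log₁₀(8.3/2.3) = 98 − 11.15 = 86.85 dB.
conveyor drive: 77 − 20·log₁₀(16.4/2.3) = 77 − 17.06 = 59.94 dB.
grinder: 84 − 20·log₁₀(16.8/2.3) = 84 − 17.27 = 66.73 dB.
shot-blast cabinet: 94 − 20·log₁₀(13.6/2.3) = 94 − 15.44 = 78.56 dB.
Σ 10^(L/10) = 5.620e+08 → L_total = 10·log₁₀(5.620e+08) = 87.50 dB.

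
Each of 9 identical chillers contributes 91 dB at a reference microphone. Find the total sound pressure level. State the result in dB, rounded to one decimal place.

L_total = L₁ + 10·log₁₀ N for N identical incoherent sources.
L_total = 91 + 10·log₁₀(9) = 91 + 9.542 = 100.54 dB.

100.5 dB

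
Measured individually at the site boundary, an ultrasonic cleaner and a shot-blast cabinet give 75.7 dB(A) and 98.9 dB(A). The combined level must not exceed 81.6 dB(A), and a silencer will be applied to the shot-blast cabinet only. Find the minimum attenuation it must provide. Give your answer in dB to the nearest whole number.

19 dB

Everything except the shot-blast cabinet sums to 10^(75.7/10) = 3.715e+07 in linear terms, 75.70 dB(A).
The limit corresponds to 10^(81.6/10) = 1.445e+08; subtracting the fixed part leaves 1.074e+08 for the shot-blast cabinet, i.e. 80.31 dB(A).
Required insertion loss = 98.9 − 80.31 = 18.59 dB.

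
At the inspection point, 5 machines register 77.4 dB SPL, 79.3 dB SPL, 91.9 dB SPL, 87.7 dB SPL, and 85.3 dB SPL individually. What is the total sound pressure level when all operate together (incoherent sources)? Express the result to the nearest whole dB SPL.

94 dB SPL

For uncorrelated sources the intensities add, so convert each level to linear form, sum, and take 10·log₁₀ of the total.
Σ 10^(L/10) = 10^(77.4/10) + 10^(79.3/10) + 10^(91.9/10) + 10^(87.7/10) + 10^(85.3/10) = 2.617e+09.
L_total = 10·log₁₀(2.617e+09) = 94.18 dB SPL.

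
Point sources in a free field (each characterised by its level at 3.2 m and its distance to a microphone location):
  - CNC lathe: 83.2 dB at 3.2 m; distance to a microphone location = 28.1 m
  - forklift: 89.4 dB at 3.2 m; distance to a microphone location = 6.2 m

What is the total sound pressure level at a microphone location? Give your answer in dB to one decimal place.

83.7 dB

Propagate each source to the receiver with L = L_ref − 20·log₁₀(r/r_ref), then add intensities.
CNC lathe: 83.2 − 20·log₁₀(28.1/3.2) = 83.2 − 18.87 = 64.33 dB.
forklift: 89.4 − 20·log₁₀(6.2/3.2) = 89.4 − 5.74 = 83.66 dB.
Σ 10^(L/10) = 2.347e+08 → L_total = 10·log₁₀(2.347e+08) = 83.71 dB.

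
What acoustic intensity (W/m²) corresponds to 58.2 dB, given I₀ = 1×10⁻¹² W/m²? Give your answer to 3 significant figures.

6.61e-07 W/m²

I = I₀·10^(L/10) = 10⁻¹² × 10^(58.2/10) = 10^(-6.180).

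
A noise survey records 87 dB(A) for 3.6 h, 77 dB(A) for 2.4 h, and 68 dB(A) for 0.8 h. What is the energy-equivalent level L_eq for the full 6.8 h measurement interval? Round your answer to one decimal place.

The energy average is taken in the linear domain: L_eq = 10·log₁₀[(Σ tᵢ·10^(Lᵢ/10))/T], T = 6.8 h.
Σ tᵢ·10^(Lᵢ/10) = 3.6·10^(87/10) + 2.4·10^(77/10) + 0.8·10^(68/10) = 1.930e+09.
L_eq = 10·log₁₀(1.930e+09/6.8) = 84.53 dB(A).

84.5 dB(A)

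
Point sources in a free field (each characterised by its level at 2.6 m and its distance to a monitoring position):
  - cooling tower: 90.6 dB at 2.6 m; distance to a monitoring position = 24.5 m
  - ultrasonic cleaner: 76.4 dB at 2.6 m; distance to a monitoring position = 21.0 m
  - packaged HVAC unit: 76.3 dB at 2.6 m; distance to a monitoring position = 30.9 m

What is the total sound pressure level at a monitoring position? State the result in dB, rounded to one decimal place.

71.4 dB

Propagate each source to the receiver with L = L_ref − 20·log₁₀(r/r_ref), then add intensities.
cooling tower: 90.6 − 20·log₁₀(24.5/2.6) = 90.6 − 19.48 = 71.12 dB.
ultrasonic cleaner: 76.4 − 20·log₁₀(21.0/2.6) = 76.4 − 18.14 = 58.26 dB.
packaged HVAC unit: 76.3 − 20·log₁₀(30.9/2.6) = 76.3 − 21.50 = 54.80 dB.
Σ 10^(L/10) = 1.390e+07 → L_total = 10·log₁₀(1.390e+07) = 71.43 dB.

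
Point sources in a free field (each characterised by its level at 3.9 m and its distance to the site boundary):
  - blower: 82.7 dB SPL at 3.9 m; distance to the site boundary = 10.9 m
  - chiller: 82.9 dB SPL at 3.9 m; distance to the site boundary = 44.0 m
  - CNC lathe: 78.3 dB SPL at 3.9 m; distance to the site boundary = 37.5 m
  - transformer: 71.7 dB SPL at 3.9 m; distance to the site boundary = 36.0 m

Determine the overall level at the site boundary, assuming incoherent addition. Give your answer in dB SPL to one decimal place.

Propagate each source to the receiver with L = L_ref − 20·log₁₀(r/r_ref), then add intensities.
blower: 82.7 − 20·log₁₀(10.9/3.9) = 82.7 − 8.93 = 73.77 dB SPL.
chiller: 82.9 − 20·log₁₀(44.0/3.9) = 82.9 − 21.05 = 61.85 dB SPL.
CNC lathe: 78.3 − 20·log₁₀(37.5/3.9) = 78.3 − 19.66 = 58.64 dB SPL.
transformer: 71.7 − 20·log₁₀(36.0/3.9) = 71.7 − 19.30 = 52.40 dB SPL.
Σ 10^(L/10) = 2.628e+07 → L_total = 10·log₁₀(2.628e+07) = 74.20 dB SPL.

74.2 dB SPL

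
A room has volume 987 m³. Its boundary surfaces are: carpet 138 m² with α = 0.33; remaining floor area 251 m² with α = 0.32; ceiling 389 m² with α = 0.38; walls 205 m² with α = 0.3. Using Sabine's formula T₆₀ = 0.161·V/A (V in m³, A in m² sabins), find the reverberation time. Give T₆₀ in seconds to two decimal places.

Total absorption A = 138·0.33 + 251·0.32 + 389·0.38 + 205·0.3 = 335.18 m² sabins.
T₆₀ = 0.161 × 987 / 335.18 = 0.474 s.

0.47 s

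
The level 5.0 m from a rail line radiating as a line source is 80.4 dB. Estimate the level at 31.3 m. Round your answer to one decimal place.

Line-source attenuation: ΔL = 10·log₁₀(r₂/r₁) = 10·log₁₀(31.3/5.0) = 7.966 dB.
L₂ = 80.4 − 10·log₁₀(31.3/5.0) = 80.4 − 7.966 = 72.43 dB.

72.4 dB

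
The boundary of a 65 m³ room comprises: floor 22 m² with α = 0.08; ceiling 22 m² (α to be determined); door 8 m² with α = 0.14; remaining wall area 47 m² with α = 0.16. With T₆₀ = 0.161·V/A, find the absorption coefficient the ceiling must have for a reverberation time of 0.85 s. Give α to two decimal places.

0.09

From T₆₀ = 0.161·V/A, the target T₆₀ = 0.85 s needs A = 0.161·65/0.85 = 12.31 m².
Absorption from the other surfaces = 22·0.08 + 8·0.14 + 47·0.16 = 10.40 m², so the ceiling must supply 1.91 m² over 22 m².
α = 1.91/22 = 0.087.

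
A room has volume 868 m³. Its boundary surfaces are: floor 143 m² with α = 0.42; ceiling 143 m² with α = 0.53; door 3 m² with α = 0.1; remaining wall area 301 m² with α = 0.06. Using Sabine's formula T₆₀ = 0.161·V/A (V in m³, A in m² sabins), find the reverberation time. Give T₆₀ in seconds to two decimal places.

0.91 s

Total absorption A = 143·0.42 + 143·0.53 + 3·0.1 + 301·0.06 = 154.21 m² sabins.
T₆₀ = 0.161·V/A = 0.161·868/154.21 = 0.906 s.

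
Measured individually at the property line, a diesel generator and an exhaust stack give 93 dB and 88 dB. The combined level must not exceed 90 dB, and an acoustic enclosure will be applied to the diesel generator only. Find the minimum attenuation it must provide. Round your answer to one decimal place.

Everything except the diesel generator sums to 10^(88/10) = 6.310e+08 in linear terms, 88.00 dB.
To meet 90 dB overall, the treated diesel generator may contribute at most 10^(90/10) − 6.310e+08 = 3.690e+08, i.e. 85.67 dB.
Required insertion loss = 93 − 85.67 = 7.33 dB.

7.3 dB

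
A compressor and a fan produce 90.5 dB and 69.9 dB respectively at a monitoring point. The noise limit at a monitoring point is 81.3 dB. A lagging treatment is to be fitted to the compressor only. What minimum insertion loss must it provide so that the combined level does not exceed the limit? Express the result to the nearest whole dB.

Everything except the compressor sums to 10^(69.9/10) = 9.772e+06 in linear terms, 69.90 dB.
The limit corresponds to 10^(81.3/10) = 1.349e+08; subtracting the fixed part leaves 1.251e+08 for the compressor, i.e. 80.97 dB.
So the compressor must be reduced from 90.5 to 80.97 dB: IL = 9.53 dB.

10 dB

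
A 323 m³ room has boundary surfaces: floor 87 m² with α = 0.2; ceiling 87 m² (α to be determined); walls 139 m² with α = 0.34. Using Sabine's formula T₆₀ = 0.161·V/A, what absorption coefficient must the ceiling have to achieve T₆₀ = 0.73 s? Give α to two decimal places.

A = 0.161·V/T₆₀ = 0.161·323/0.73 = 71.24 m² sabins.
Absorption from the other surfaces = 87·0.2 + 139·0.34 = 64.66 m², so the ceiling must supply 6.58 m² over 87 m².
α = 6.58/87 = 0.076.

0.08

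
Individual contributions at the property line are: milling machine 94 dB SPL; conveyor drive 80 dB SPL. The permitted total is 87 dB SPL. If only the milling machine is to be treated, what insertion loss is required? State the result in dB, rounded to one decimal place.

Fixed contribution from the other source: Σ 10^(L/10) = 10^(80/10) = 1.000e+08 (80.00 dB SPL).
To meet 87 dB SPL overall, the treated milling machine may contribute at most 10^(87/10) − 1.000e+08 = 4.012e+08, i.e. 86.03 dB SPL.
So the milling machine must be reduced from 94 to 86.03 dB SPL: IL = 7.97 dB.

8.0 dB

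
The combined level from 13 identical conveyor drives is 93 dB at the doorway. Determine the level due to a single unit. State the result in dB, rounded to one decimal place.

81.9 dB

13 equal contributions raise the level by 10·log₁₀ 13 = 11.139 dB, so each unit alone gives 93 − 11.139.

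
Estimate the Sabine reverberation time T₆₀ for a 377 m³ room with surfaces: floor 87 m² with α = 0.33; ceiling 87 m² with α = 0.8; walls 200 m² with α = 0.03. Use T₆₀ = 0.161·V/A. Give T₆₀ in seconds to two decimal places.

0.58 s

Summing Sᵢαᵢ: 87·0.33 + 87·0.8 + 200·0.03 = 104.31 m².
T₆₀ = 0.161 × 377 / 104.31 = 0.582 s.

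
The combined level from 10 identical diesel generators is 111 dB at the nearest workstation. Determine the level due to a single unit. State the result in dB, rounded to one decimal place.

101.0 dB

10 equal contributions raise the level by 10·log₁₀ 10 = 10.000 dB, so each unit alone gives 111 − 10.000.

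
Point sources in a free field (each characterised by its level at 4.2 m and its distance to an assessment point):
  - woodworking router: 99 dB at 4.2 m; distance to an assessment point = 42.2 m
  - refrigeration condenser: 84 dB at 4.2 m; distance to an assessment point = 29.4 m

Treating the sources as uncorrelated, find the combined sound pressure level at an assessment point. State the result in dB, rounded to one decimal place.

79.2 dB

Propagate each source to the receiver with L = L_ref − 20·log₁₀(r/r_ref), then add intensities.
woodworking router: 99 − 20·log₁₀(42.2/4.2) = 99 − 20.04 = 78.96 dB.
refrigeration condenser: 84 − 20·log₁₀(29.4/4.2) = 84 − 16.90 = 67.10 dB.
Σ 10^(L/10) = 8.381e+07 → L_total = 10·log₁₀(8.381e+07) = 79.23 dB.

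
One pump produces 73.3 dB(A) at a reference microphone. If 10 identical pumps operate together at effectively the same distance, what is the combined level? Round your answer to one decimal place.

L_total = L₁ + 10·log₁₀ N for N identical incoherent sources.
L_total = 73.3 + 10·log₁₀(10) = 73.3 + 10.000 = 83.30 dB(A).

83.3 dB(A)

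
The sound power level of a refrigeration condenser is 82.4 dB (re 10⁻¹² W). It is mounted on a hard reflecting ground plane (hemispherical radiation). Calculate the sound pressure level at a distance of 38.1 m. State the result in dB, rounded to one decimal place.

42.8 dB

The power spreads over a hemisphere of area 2π·r², so L_p = L_w − 10·log₁₀(2π·r²).
2π·r² = 9121 m², 10·log₁₀ of that is 39.600 dB.
L_p = 82.4 − 39.600 = 42.80 dB.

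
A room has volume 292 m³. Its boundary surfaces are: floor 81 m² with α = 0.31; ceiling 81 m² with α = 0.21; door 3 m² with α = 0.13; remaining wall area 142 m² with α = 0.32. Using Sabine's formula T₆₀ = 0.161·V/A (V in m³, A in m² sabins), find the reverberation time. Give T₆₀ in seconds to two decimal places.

0.53 s

A = Σ Sᵢαᵢ = 81·0.31 + 81·0.21 + 3·0.13 + 142·0.32 = 87.95 m².
T₆₀ = 0.161·V/A = 0.161·292/87.95 = 0.535 s.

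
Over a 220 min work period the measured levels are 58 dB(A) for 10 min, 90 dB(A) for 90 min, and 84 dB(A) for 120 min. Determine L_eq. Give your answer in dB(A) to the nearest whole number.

87 dB(A)

The energy average is taken in the linear domain: L_eq = 10·log₁₀[(Σ tᵢ·10^(Lᵢ/10))/T], T = 220 min.
Σ tᵢ·10^(Lᵢ/10) = 10·10^(58/10) + 90·10^(90/10) + 120·10^(84/10) = 1.201e+11.
L_eq = 10·log₁₀(1.201e+11/220) = 87.37 dB(A).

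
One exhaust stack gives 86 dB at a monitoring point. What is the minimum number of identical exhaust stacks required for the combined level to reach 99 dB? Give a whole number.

20

The shortfall is 99 − 86 = 13.0 dB, and N units add 10·log₁₀ N, so need 10·log₁₀ N ≥ 13.0.
N ≥ 10^(13.0/10) = 19.953, so N = 20.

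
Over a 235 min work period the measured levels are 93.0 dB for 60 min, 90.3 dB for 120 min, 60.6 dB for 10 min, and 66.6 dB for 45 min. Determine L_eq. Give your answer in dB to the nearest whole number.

90 dB

The energy average is taken in the linear domain: L_eq = 10·log₁₀[(Σ tᵢ·10^(Lᵢ/10))/T], T = 235 min.
Σ tᵢ·10^(Lᵢ/10) = 60·10^(93.0/10) + 120·10^(90.3/10) + 10·10^(60.6/10) + 45·10^(66.6/10) = 2.485e+11.
L_eq = 10·log₁₀(2.485e+11/235) = 90.24 dB.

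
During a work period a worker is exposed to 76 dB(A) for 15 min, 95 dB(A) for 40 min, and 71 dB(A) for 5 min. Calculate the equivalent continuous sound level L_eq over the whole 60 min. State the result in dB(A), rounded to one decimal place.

93.3 dB(A)

Weight each interval's intensity by its duration and average over T = 60 min:
Σ tᵢ·10^(Lᵢ/10) = 15·10^(76/10) + 40·10^(95/10) + 5·10^(71/10) = 1.272e+11.
L_eq = 10·log₁₀(1.272e+11/60) = 93.26 dB(A).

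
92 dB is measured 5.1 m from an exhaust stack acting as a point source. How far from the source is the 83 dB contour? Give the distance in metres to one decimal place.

14.4 m

The 9.0 dB drop corresponds to a distance ratio of 10^(9.0/20) for a point source.
r₂ = 5.1·10^((92−83)/20) = 5.1·10^(9.0/20) = 14.37 m.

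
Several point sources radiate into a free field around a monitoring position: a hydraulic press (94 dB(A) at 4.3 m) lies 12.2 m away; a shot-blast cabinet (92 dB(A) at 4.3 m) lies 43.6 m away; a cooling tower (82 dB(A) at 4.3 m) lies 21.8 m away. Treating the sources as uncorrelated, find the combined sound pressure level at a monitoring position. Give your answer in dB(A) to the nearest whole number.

First find each source's level at the receiver (point-source: −20·log₁₀(r/r_ref)), then combine on an intensity basis.
hydraulic press: 94 − 20·log₁₀(12.2/4.3) = 94 − 9.06 = 84.94 dB(A).
shot-blast cabinet: 92 − 20·log₁₀(43.6/4.3) = 92 − 20.12 = 71.88 dB(A).
cooling tower: 82 − 20·log₁₀(21.8/4.3) = 82 − 14.10 = 67.90 dB(A).
Σ 10^(L/10) = 3.336e+08 → L_total = 10·log₁₀(3.336e+08) = 85.23 dB(A).

85 dB(A)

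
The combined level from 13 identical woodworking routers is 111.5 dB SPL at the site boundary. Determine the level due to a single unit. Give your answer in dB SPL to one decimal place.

13 equal contributions raise the level by 10·log₁₀ 13 = 11.139 dB, so each unit alone gives 111.5 − 11.139.

100.4 dB SPL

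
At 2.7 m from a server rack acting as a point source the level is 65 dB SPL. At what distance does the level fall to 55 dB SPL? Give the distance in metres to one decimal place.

Point-source spreading drops the level by 20·log₁₀(r₂/r₁); inverting, r₂/r₁ = 10^(ΔL/20).
r₂ = 2.7·10^((65−55)/20) = 2.7·10^(10.0/20) = 8.54 m.

8.5 m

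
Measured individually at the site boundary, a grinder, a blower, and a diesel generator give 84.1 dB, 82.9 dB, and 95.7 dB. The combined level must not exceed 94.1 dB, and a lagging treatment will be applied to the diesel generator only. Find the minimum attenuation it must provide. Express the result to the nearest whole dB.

The untreated sources together contribute 10^(84.1/10) + 10^(82.9/10) = 4.520e+08, i.e. 86.55 dB.
The limit corresponds to 10^(94.1/10) = 2.570e+09; subtracting the fixed part leaves 2.118e+09 for the diesel generator, i.e. 93.26 dB.
So the diesel generator must be reduced from 95.7 to 93.26 dB: IL = 2.44 dB.

2 dB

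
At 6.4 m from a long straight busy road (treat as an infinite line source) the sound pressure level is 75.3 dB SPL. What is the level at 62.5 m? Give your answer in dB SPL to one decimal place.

65.4 dB SPL

Cylindrical spreading from a line source gives a 10·log₁₀(r₂/r₁) drop.
L₂ = 75.3 − 10·log₁₀(62.5/6.4) = 75.3 − 9.897 = 65.40 dB SPL.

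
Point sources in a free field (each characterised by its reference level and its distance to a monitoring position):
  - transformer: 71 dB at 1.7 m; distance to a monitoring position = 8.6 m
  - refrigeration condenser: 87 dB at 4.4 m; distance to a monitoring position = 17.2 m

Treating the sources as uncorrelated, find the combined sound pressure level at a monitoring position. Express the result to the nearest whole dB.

Propagate each source to the receiver with L = L_ref − 20·log₁₀(r/r_ref), then add intensities.
transformer: 71 − 20·log₁₀(8.6/1.7) = 71 − 14.08 = 56.92 dB.
refrigeration condenser: 87 − 20·log₁₀(17.2/4.4) = 87 − 11.84 = 75.16 dB.
Σ 10^(L/10) = 3.329e+07 → L_total = 10·log₁₀(3.329e+07) = 75.22 dB.

75 dB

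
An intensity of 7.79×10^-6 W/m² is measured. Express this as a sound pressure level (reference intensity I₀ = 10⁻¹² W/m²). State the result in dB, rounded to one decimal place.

68.9 dB

Dividing by I₀ shifts the exponent by 12: I/I₀ = 7.79×10^6.
L = 10·(0.8915 + 6) = 68.92 dB.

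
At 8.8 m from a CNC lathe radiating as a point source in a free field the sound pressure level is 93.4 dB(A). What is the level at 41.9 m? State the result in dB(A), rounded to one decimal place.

79.8 dB(A)

Spherical spreading from a point source gives a 20·log₁₀(r₂/r₁) drop.
L₂ = 93.4 − 20·log₁₀(41.9/8.8) = 93.4 − 13.555 = 79.85 dB(A).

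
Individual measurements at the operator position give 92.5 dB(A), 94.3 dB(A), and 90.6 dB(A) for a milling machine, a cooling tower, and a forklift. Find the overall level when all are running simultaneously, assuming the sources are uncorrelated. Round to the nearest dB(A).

For uncorrelated sources the intensities add, so convert each level to linear form, sum, and take 10·log₁₀ of the total.
Σ 10^(L/10) = 10^(92.5/10) + 10^(94.3/10) + 10^(90.6/10) = 5.618e+09.
L_total = 10·log₁₀(5.618e+09) = 97.50 dB(A).

97 dB(A)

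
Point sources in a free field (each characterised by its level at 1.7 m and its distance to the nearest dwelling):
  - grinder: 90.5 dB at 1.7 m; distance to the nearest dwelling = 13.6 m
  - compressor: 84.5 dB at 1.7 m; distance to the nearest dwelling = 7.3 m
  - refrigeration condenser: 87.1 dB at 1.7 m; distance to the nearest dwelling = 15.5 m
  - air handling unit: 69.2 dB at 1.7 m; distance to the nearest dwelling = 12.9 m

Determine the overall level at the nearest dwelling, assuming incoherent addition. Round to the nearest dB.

76 dB

Apply inverse-square spreading to bring every level to the receiver, then sum 10^(L/10).
grinder: 90.5 − 20·log₁₀(13.6/1.7) = 90.5 − 18.06 = 72.44 dB.
compressor: 84.5 − 20·log₁₀(7.3/1.7) = 84.5 − 12.66 = 71.84 dB.
refrigeration condenser: 87.1 − 20·log₁₀(15.5/1.7) = 87.1 − 19.20 = 67.90 dB.
air handling unit: 69.2 − 20·log₁₀(12.9/1.7) = 69.2 − 17.60 = 51.60 dB.
Σ 10^(L/10) = 3.913e+07 → L_total = 10·log₁₀(3.913e+07) = 75.93 dB.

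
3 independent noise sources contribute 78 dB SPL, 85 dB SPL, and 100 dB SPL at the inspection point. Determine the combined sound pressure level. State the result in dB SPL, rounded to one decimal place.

For uncorrelated sources the intensities add, so convert each level to linear form, sum, and take 10·log₁₀ of the total.
Σ 10^(L/10) = 10^(78/10) + 10^(85/10) + 10^(100/10) = 1.038e+10.
L_total = 10·log₁₀(1.038e+10) = 100.16 dB SPL.

100.2 dB SPL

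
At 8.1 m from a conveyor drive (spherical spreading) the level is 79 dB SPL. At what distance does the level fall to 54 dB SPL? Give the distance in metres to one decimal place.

For a point source L₁ − L₂ = 20·log₁₀(r₂/r₁), so r₂ = r₁·10^((L₁−L₂)/20).
r₂ = 8.1·10^((79−54)/20) = 8.1·10^(25.0/20) = 144.04 m.

144.0 m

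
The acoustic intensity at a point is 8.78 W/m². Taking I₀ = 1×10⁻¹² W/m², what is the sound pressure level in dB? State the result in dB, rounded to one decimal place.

I/I₀ = 8.78/10⁻¹² = 8.78×10^12, and L = 10·log₁₀(I/I₀).
L = 10·(0.9435 + 12) = 129.43 dB.

129.4 dB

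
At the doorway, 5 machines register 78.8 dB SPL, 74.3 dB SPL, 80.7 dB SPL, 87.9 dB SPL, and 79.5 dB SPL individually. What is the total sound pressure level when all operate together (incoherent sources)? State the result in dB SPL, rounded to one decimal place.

89.7 dB SPL

Incoherent sources combine by intensity addition: L_total = 10·log₁₀(Σ 10^(L_i/10)).
Σ 10^(L/10) = 10^(78.8/10) + 10^(74.3/10) + 10^(80.7/10) + 10^(87.9/10) + 10^(79.5/10) = 9.260e+08.
L_total = 10·log₁₀(9.260e+08) = 89.67 dB SPL.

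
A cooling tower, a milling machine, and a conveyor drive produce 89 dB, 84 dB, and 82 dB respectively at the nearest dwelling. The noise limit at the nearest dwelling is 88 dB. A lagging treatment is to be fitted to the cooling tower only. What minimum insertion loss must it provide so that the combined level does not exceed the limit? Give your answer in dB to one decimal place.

Fixed contribution from the other sources: Σ 10^(L/10) = 10^(84/10) + 10^(82/10) = 4.097e+08 (86.12 dB).
To meet 88 dB overall, the treated cooling tower may contribute at most 10^(88/10) − 4.097e+08 = 2.213e+08, i.e. 83.45 dB.
Required insertion loss = 89 − 83.45 = 5.55 dB.

5.6 dB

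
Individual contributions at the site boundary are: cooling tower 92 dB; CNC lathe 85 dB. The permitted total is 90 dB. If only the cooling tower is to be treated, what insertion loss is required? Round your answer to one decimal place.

The untreated sources together contribute 10^(85/10) = 3.162e+08, i.e. 85.00 dB.
The limit corresponds to 10^(90/10) = 1.000e+09; subtracting the fixed part leaves 6.838e+08 for the cooling tower, i.e. 88.35 dB.
So the cooling tower must be reduced from 92 to 88.35 dB: IL = 3.65 dB.

3.7 dB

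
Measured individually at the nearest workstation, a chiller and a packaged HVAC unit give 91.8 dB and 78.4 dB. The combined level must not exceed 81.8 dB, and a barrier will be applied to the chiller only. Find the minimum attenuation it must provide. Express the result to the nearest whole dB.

Fixed contribution from the other source: Σ 10^(L/10) = 10^(78.4/10) = 6.918e+07 (78.40 dB).
To meet 81.8 dB overall, the treated chiller may contribute at most 10^(81.8/10) − 6.918e+07 = 8.217e+07, i.e. 79.15 dB.
So the chiller must be reduced from 91.8 to 79.15 dB: IL = 12.65 dB.

13 dB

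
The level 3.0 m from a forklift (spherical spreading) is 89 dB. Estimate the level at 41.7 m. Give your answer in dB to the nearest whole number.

Spherical spreading from a point source gives a 20·log₁₀(r₂/r₁) drop.
L₂ = 89 − 20·log₁₀(41.7/3.0) = 89 − 22.860 = 66.14 dB.

66 dB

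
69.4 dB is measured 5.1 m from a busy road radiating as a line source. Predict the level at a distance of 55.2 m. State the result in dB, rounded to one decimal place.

59.1 dB

For a line source, L₂ = L₁ − 10·log₁₀(r₂/r₁).
L₂ = 69.4 − 10·log₁₀(55.2/5.1) = 69.4 − 10.344 = 59.06 dB.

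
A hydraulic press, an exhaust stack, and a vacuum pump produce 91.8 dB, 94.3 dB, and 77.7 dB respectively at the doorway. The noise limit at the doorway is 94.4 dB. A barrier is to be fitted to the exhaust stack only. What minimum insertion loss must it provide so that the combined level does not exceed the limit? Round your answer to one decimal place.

Everything except the exhaust stack sums to 10^(91.8/10) + 10^(77.7/10) = 1.572e+09 in linear terms, 91.97 dB.
The limit corresponds to 10^(94.4/10) = 2.754e+09; subtracting the fixed part leaves 1.182e+09 for the exhaust stack, i.e. 90.73 dB.
Required insertion loss = 94.3 − 90.73 = 3.57 dB.

3.6 dB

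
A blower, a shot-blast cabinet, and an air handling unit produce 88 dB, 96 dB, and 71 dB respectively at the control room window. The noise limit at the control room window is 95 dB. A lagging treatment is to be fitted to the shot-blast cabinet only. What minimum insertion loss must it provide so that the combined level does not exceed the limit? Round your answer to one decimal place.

Everything except the shot-blast cabinet sums to 10^(88/10) + 10^(71/10) = 6.435e+08 in linear terms, 88.09 dB.
The limit corresponds to 10^(95/10) = 3.162e+09; subtracting the fixed part leaves 2.519e+09 for the shot-blast cabinet, i.e. 94.01 dB.
So the shot-blast cabinet must be reduced from 96 to 94.01 dB: IL = 1.99 dB.

2.0 dB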